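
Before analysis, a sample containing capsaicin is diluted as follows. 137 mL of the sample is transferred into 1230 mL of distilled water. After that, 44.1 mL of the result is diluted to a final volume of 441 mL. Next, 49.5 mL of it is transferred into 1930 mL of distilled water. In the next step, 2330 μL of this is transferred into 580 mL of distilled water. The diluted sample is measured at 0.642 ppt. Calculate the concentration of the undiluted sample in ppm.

0.640 ppm

Overall dilution factor = 9.978 × 10 × 39.99 × 249.9 = 9.97 × 10⁵.
Original = 0.642 ppt × 9.97 × 10⁵ = 6.40 × 10⁵ ppt = 0.640 ppm.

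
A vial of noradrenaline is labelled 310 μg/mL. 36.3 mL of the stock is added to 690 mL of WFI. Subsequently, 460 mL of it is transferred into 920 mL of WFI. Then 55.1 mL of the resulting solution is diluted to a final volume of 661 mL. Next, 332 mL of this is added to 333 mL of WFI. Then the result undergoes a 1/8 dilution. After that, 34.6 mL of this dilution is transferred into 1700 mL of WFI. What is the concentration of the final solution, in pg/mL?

536 pg/mL

Overall dilution factor = 20.01 × 3 × 12.00 × 2.003 × 8 × 50.13 = 5.78 × 10⁵.
310 μg/mL / 5.78 × 10⁵ = 5.36 × 10⁻⁴ μg/mL = 536 pg/mL.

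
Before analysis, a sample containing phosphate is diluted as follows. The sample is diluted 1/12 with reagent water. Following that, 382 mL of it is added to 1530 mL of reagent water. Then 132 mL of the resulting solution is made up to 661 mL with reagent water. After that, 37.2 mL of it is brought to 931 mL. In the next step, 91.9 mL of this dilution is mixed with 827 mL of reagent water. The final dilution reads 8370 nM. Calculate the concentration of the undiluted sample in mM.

Overall dilution factor = 12 × 5.005 × 5.008 × 25.03 × 9.999 = 7.53 × 10⁴.
Original = 8370 nM × 7.53 × 10⁴ = 6.30 × 10⁸ nM = 630 mM.

630 mM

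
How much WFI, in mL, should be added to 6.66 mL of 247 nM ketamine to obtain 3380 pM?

3380 pM = 3.38 nM.
V₂ = C₁V₁/C₂ = 247 × 6.66 / 3.38 = 487 mL.
Diluent to add = V₂ − V₁ = 487 − 6.66 = 480 mL.

480 mL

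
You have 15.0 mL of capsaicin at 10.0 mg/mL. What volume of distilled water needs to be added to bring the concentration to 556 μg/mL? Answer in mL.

556 μg/mL = 0.556 mg/mL.
V₂ = C₁V₁/C₂ = 10.0 × 15.0 / 0.556 = 270 mL.
Diluent to add = V₂ − V₁ = 270 − 15.0 = 255 mL.

255 mL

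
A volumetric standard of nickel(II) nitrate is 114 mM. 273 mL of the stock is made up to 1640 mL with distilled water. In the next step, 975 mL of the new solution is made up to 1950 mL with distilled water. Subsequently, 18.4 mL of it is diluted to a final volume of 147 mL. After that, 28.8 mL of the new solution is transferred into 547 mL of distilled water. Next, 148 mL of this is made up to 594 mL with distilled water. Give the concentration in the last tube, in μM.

Overall dilution factor = 6.007 × 2 × 7.989 × 19.99 × 4.014 = 7702.
114 mM / 7702 = 0.0148 mM = 14.8 μM.

14.8 μM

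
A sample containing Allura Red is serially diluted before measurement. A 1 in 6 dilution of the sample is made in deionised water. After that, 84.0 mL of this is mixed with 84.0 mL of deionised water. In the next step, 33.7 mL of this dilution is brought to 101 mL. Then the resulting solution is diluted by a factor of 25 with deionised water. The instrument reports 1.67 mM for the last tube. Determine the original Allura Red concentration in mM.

Overall dilution factor = 6 × 2 × 2.997 × 25 = 899.
Original = 1.67 mM × 899 = 1502 mM.

1500 mM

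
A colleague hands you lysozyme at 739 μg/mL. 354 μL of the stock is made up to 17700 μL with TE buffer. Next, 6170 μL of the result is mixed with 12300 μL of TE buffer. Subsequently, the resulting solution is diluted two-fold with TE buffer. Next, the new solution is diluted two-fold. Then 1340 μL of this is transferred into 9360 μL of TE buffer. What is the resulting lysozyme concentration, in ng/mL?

Overall dilution factor = 50 × 2.994 × 2 × 2 × 7.985 = 4781.
739 μg/mL / 4781 = 0.155 μg/mL = 155 ng/mL.

155 ng/mL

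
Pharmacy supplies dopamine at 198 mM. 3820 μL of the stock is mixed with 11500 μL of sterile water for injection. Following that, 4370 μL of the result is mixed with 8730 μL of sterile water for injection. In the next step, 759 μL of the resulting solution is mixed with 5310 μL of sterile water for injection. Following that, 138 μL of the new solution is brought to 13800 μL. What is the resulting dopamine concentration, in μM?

Overall dilution factor = 4.010 × 2.998 × 7.996 × 100 = 9613.
198 mM / 9613 = 0.0206 mM = 20.6 μM.

20.6 μM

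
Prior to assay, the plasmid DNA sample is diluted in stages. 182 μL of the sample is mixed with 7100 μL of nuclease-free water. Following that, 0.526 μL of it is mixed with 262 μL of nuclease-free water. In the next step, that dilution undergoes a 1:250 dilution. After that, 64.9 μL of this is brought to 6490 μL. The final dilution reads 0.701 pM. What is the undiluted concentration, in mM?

Overall dilution factor = 40.01 × 499.1 × 250 × 100 = 4.99 × 10⁸.
Original = 0.701 pM × 4.99 × 10⁸ = 3.50 × 10⁸ pM = 0.350 mM.

0.350 mM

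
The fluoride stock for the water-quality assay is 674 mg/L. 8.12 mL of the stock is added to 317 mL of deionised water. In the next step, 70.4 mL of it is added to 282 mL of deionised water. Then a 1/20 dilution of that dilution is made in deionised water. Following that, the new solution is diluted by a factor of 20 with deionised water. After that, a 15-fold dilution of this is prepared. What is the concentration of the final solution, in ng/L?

560 ng/L

Overall dilution factor = 40.04 × 5.006 × 20 × 20 × 15 = 1.20 × 10⁶.
674 mg/L / 1.20 × 10⁶ = 5.60 × 10⁻⁴ mg/L = 560 ng/L.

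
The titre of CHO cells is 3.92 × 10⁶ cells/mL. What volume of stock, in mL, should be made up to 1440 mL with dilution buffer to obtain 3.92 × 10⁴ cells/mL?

V₁ = C₂V₂/C₁ = 3.92 × 10⁴ × 1440 / 3.92 × 10⁶ = 14.4 mL.

14.4 mL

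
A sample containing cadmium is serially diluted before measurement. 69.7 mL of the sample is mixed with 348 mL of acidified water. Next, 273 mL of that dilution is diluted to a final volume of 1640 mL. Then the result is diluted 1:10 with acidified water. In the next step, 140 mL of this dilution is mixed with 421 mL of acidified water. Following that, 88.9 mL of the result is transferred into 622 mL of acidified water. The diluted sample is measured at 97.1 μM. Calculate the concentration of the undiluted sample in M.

1.12 M

Overall dilution factor = 5.993 × 6.007 × 10 × 4.007 × 7.997 = 1.15 × 10⁴.
Original = 97.1 μM × 1.15 × 10⁴ = 1.12 × 10⁶ μM = 1.12 M.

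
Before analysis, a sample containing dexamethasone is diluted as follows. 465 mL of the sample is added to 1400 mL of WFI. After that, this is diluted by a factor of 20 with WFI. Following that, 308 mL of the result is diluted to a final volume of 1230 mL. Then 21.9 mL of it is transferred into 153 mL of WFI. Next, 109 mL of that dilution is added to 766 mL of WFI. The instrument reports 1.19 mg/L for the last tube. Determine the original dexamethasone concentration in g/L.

Overall dilution factor = 4.011 × 20 × 3.994 × 7.986 × 8.028 = 2.05 × 10⁴.
Original = 1.19 mg/L × 2.05 × 10⁴ = 2.44 × 10⁴ mg/L = 24.4 g/L.

24.4 g/L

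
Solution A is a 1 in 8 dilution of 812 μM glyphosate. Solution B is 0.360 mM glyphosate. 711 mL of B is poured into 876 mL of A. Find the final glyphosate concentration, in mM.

C_A = 812 μM / 8 = 102 μM.
C_B = 0.360 mM = 360 μM.
C_mix = (C_A·V_A + C_B·V_B)/(V_A + V_B) = (102×876 + 360×711) / 1587 = 217 μM = 0.217 mM.

0.217 mM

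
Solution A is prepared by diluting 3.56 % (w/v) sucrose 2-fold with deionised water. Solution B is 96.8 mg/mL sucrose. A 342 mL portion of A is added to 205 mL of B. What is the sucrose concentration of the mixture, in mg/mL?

C_A = 3.56 % (w/v) / 2 = 1.78 % (w/v).
C_B = 96.8 mg/mL = 9.68 % (w/v).
C_mix = (C_A·V_A + C_B·V_B)/(V_A + V_B) = (1.78×342 + 9.68×205) / 547.0 = 4.74 % (w/v) = 47.4 mg/mL.

47.4 mg/mL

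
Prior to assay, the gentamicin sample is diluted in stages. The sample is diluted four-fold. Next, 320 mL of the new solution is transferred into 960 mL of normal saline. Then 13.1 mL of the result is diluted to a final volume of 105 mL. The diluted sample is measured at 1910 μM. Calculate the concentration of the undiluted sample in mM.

245 mM

Overall dilution factor = 4 × 4 × 8.015 = 128.
Original = 1910 μM × 128 = 2.45 × 10⁵ μM = 245 mM.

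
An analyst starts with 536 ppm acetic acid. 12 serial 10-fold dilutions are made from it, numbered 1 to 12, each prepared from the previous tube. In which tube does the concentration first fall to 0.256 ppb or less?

tube 7

Tube n has concentration 536 ppm / 10ⁿ.
Need 10ⁿ ≥ 536 ppm / 0.256 ppb = 2.09 × 10⁶, so n ≥ 6.32.
First such tube: n = 7.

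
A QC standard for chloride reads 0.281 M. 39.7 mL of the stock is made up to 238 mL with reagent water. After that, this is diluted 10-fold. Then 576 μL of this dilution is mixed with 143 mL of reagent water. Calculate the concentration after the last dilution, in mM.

0.0188 mM

Overall dilution factor = 5.995 × 10 × 249.3 = 1.49 × 10⁴.
0.281 M / 1.49 × 10⁴ = 1.88 × 10⁻⁵ M = 0.0188 mM.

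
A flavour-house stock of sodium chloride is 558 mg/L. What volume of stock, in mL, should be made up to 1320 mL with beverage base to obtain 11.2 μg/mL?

26.5 mL

11.2 μg/mL = 11.2 mg/L.
V₁ = C₂V₂/C₁ = 11.2 × 1320 / 558 = 26.5 mL.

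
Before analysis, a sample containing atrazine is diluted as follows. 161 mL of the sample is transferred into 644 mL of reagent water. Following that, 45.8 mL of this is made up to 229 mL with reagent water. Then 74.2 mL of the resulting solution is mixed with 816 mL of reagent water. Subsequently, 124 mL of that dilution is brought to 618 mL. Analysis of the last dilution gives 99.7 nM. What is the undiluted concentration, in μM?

149 μM

Overall dilution factor = 5 × 5 × 12.00 × 4.984 = 1495.
Original = 99.7 nM × 1495 = 1.49 × 10⁵ nM = 149 μM.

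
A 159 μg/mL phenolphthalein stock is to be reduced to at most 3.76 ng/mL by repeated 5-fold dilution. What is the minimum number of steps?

Need 5ⁿ ≥ 4.23 × 10⁴, so n ≥ log(4.23 × 10⁴)/log(5) = 6.62.
Minimum whole steps: n = 7.

7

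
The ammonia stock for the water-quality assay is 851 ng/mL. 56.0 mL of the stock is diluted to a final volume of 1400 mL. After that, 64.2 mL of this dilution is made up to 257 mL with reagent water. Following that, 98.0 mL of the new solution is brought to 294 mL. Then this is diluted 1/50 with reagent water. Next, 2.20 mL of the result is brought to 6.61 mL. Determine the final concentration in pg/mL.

18.9 pg/mL

Overall dilution factor = 25 × 4.003 × 3 × 50 × 3.005 = 4.51 × 10⁴.
851 ng/mL / 4.51 × 10⁴ = 0.0189 ng/mL = 18.9 pg/mL.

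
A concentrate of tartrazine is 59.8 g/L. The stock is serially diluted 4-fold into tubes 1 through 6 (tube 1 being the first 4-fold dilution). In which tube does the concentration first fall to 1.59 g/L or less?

tube 3

Tube n has concentration 59.8 g/L / 4ⁿ.
Need 4ⁿ ≥ 59.8 g/L / 1.59 g/L = 37.6, so n ≥ 2.62.
First such tube: n = 3.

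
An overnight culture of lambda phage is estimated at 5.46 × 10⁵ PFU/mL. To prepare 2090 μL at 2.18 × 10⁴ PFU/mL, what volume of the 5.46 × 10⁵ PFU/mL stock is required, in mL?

V₁ = C₂V₂/C₁ = 2.18 × 10⁴ × 2090 / 5.46 × 10⁵ = 83.4 μL = 0.0834 mL.

0.0834 mL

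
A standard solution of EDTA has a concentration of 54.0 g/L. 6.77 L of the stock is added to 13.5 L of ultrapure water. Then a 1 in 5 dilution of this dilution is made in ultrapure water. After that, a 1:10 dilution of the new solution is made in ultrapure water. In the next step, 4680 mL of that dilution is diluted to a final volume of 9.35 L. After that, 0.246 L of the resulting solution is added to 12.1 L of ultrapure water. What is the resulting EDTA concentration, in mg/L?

Overall dilution factor = 2.994 × 5 × 10 × 1.998 × 50.19 = 1.50 × 10⁴.
54.0 g/L / 1.50 × 10⁴ = 3.60 × 10⁻³ g/L = 3.60 mg/L.

3.60 mg/L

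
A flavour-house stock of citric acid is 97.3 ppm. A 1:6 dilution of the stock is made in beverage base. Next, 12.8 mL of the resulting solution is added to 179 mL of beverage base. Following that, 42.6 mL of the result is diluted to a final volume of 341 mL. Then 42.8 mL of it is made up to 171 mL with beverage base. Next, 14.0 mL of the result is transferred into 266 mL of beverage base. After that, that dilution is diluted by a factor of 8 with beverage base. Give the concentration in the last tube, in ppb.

Overall dilution factor = 6 × 14.98 × 8.005 × 3.995 × 20 × 8 = 4.60 × 10⁵.
97.3 ppm / 4.60 × 10⁵ = 2.11 × 10⁻⁴ ppm = 0.211 ppb.

0.211 ppb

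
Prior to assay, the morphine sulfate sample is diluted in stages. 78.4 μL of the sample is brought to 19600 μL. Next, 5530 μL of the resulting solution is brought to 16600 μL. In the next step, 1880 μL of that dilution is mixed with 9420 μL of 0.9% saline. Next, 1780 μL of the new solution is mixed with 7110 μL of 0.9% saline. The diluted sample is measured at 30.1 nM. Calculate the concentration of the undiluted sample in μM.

678 μM

Overall dilution factor = 250 × 3.002 × 6.011 × 4.994 = 2.25 × 10⁴.
Original = 30.1 nM × 2.25 × 10⁴ = 6.78 × 10⁵ nM = 678 μM.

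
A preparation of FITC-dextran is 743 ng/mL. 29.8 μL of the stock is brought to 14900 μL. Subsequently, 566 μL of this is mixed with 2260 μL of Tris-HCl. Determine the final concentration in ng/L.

Overall dilution factor = 500 × 4.993 = 2496.
743 ng/mL / 2496 = 0.298 ng/mL = 298 ng/L.

298 ng/L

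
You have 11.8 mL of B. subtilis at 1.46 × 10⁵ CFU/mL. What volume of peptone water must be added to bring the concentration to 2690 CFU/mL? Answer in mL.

V₂ = C₁V₁/C₂ = 1.46 × 10⁵ × 11.8 / 2690 = 640 mL.
Diluent to add = V₂ − V₁ = 640 − 11.8 = 629 mL.

629 mL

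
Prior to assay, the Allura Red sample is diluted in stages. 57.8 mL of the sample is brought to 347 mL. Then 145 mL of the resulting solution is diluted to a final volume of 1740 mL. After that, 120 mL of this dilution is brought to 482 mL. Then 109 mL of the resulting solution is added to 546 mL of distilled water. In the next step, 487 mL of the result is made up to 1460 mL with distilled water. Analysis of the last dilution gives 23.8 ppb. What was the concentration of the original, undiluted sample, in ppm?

Overall dilution factor = 6.003 × 12 × 4.017 × 6.009 × 2.998 = 5213.
Original = 23.8 ppb × 5213 = 1.24 × 10⁵ ppb = 124 ppm.

124 ppm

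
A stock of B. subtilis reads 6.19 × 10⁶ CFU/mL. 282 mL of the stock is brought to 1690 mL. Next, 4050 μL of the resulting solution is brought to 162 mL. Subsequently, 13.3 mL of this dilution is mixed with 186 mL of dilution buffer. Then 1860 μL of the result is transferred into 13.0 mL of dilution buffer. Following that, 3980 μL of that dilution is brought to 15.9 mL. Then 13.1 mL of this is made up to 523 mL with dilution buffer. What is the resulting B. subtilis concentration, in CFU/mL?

Overall dilution factor = 5.993 × 40 × 14.98 × 7.989 × 3.995 × 39.92 = 4.58 × 10⁶.
6.19 × 10⁶ CFU/mL / 4.58 × 10⁶ = 1.35 CFU/mL.

1.35 CFU/mL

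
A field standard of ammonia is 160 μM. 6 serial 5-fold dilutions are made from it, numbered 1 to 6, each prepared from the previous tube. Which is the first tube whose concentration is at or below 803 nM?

tube 4

Tube n has concentration 160 μM / 5ⁿ.
Need 5ⁿ ≥ 160 μM / 803 nM = 199, so n ≥ 3.29.
First such tube: n = 4.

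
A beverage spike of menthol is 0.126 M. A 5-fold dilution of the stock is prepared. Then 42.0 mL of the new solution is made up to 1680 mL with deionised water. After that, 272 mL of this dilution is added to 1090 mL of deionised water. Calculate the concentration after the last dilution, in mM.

Overall dilution factor = 5 × 40 × 5.007 = 1001.
0.126 M / 1001 = 1.26 × 10⁻⁴ M = 0.126 mM.

0.126 mM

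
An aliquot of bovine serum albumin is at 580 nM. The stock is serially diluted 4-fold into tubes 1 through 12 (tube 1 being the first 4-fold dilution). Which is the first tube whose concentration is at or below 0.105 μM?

Tube n has concentration 580 nM / 4ⁿ.
Need 4ⁿ ≥ 580 nM / 0.105 μM = 5.52, so n ≥ 1.23.
First such tube: n = 2.

tube 2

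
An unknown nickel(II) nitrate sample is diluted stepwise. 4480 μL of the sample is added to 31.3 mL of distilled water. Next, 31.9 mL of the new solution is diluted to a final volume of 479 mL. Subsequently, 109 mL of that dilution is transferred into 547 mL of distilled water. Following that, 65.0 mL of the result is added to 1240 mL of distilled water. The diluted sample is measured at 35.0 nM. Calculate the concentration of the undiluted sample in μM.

Overall dilution factor = 7.987 × 15.02 × 6.018 × 20.08 = 1.45 × 10⁴.
Original = 35.0 nM × 1.45 × 10⁴ = 5.07 × 10⁵ nM = 507 μM.

507 μM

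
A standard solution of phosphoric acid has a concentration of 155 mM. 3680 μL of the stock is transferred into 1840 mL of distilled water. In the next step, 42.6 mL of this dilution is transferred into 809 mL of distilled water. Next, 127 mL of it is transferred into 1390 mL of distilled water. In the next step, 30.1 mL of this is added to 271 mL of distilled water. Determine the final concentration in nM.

130 nM

Overall dilution factor = 501 × 19.99 × 11.94 × 10.00 = 1.20 × 10⁶.
155 mM / 1.20 × 10⁶ = 1.30 × 10⁻⁴ mM = 130 nM.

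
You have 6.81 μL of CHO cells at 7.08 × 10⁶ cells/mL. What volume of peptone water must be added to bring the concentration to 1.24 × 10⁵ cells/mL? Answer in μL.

V₂ = C₁V₁/C₂ = 7.08 × 10⁶ × 6.81 / 1.24 × 10⁵ = 389 μL.
Diluent to add = V₂ − V₁ = 389 − 6.81 = 382 μL.

382 μL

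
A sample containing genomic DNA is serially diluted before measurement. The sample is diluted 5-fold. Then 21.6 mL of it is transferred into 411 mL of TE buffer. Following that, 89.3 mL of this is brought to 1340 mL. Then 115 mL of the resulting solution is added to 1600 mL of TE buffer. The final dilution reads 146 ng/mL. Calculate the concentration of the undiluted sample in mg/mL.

3.27 mg/mL

Overall dilution factor = 5 × 20.03 × 15.01 × 14.91 = 2.24 × 10⁴.
Original = 146 ng/mL × 2.24 × 10⁴ = 3.27 × 10⁶ ng/mL = 3.27 mg/mL.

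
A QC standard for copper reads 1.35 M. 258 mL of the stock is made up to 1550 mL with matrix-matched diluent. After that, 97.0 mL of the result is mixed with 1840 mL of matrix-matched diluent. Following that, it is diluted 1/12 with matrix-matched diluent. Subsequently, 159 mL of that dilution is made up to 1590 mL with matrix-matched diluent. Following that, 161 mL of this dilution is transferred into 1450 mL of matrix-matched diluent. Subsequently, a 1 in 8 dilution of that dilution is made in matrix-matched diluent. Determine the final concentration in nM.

1170 nM

Overall dilution factor = 6.008 × 19.97 × 12 × 10 × 10.01 × 8 = 1.15 × 10⁶.
1.35 M / 1.15 × 10⁶ = 1.17 × 10⁻⁶ M = 1170 nM.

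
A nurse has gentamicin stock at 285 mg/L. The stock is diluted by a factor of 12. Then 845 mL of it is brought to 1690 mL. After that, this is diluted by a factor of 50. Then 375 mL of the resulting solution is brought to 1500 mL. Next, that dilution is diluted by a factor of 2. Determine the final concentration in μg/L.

29.7 μg/L

Overall dilution factor = 12 × 2 × 50 × 4 × 2 = 9600.
285 mg/L / 9600 = 0.0297 mg/L = 29.7 μg/L.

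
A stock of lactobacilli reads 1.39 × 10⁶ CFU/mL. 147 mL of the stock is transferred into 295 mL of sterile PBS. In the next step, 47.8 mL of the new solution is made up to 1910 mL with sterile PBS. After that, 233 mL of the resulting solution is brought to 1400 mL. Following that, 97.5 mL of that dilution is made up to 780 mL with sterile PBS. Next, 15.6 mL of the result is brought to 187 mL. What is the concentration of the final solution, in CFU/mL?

Overall dilution factor = 3.007 × 39.96 × 6.009 × 8 × 11.99 = 6.92 × 10⁴.
1.39 × 10⁶ CFU/mL / 6.92 × 10⁴ = 20.1 CFU/mL.

20.1 CFU/mL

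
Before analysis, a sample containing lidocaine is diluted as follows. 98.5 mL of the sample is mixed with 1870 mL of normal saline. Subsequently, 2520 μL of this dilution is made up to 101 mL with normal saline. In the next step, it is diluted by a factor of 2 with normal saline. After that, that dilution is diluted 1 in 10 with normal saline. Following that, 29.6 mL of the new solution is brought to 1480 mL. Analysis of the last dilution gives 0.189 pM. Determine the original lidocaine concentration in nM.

Overall dilution factor = 19.98 × 40.08 × 2 × 10 × 50 = 8.01 × 10⁵.
Original = 0.189 pM × 8.01 × 10⁵ = 1.51 × 10⁵ pM = 151 nM.

151 nM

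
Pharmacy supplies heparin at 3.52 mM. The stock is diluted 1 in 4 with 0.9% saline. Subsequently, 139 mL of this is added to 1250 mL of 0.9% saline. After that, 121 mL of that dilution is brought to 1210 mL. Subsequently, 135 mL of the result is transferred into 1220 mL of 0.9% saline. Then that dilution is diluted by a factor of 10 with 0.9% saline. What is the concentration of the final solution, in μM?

0.0877 μM

Overall dilution factor = 4 × 9.993 × 10 × 10.04 × 10 = 4.01 × 10⁴.
3.52 mM / 4.01 × 10⁴ = 8.77 × 10⁻⁵ mM = 0.0877 μM.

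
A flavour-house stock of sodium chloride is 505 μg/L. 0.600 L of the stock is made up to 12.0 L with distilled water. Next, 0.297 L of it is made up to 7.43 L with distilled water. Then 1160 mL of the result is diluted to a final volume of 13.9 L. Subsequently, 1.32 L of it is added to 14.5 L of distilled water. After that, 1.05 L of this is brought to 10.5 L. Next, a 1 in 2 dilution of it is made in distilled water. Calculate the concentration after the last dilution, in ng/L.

Overall dilution factor = 20 × 25.02 × 11.98 × 11.98 × 10 × 2 = 1.44 × 10⁶.
505 μg/L / 1.44 × 10⁶ = 3.51 × 10⁻⁴ μg/L = 0.351 ng/L.

0.351 ng/L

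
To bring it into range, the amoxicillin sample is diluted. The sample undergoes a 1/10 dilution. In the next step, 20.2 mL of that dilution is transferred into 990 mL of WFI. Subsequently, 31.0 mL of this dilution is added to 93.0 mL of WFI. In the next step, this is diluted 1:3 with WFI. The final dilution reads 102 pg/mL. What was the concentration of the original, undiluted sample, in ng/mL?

Overall dilution factor = 10 × 50.01 × 4 × 3 = 6001.
Original = 102 pg/mL × 6001 = 6.12 × 10⁵ pg/mL = 612 ng/mL.

612 ng/mL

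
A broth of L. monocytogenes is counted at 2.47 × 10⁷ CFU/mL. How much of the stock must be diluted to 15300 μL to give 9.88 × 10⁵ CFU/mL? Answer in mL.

0.612 mL

V₁ = C₂V₂/C₁ = 9.88 × 10⁵ × 15300 / 2.47 × 10⁷ = 612 μL = 0.612 mL.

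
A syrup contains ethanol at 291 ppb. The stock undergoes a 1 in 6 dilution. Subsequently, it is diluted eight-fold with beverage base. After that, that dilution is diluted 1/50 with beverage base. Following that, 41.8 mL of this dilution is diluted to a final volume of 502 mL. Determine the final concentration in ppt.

10.1 ppt

Overall dilution factor = 6 × 8 × 50 × 12.01 = 2.88 × 10⁴.
291 ppb / 2.88 × 10⁴ = 0.0101 ppb = 10.1 ppt.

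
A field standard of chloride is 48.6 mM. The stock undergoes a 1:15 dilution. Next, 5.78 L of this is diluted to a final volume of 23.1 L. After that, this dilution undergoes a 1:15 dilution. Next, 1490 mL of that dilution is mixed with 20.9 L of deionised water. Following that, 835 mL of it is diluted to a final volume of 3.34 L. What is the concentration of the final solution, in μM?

0.899 μM

Overall dilution factor = 15 × 3.997 × 15 × 15.03 × 4 = 5.40 × 10⁴.
48.6 mM / 5.40 × 10⁴ = 8.99 × 10⁻⁴ mM = 0.899 μM.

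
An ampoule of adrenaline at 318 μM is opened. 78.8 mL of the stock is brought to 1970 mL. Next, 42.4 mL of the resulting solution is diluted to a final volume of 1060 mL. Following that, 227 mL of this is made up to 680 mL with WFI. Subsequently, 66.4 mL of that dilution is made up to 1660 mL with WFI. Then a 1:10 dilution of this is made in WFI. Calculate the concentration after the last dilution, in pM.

679 pM

Overall dilution factor = 25 × 25 × 2.996 × 25 × 10 = 4.68 × 10⁵.
318 μM / 4.68 × 10⁵ = 6.79 × 10⁻⁴ μM = 679 pM.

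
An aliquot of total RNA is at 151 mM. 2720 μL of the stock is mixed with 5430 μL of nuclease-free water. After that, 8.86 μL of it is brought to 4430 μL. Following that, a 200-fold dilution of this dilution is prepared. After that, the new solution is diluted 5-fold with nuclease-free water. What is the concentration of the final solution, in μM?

0.101 μM

Overall dilution factor = 2.996 × 500 × 200 × 5 = 1.50 × 10⁶.
151 mM / 1.50 × 10⁶ = 1.01 × 10⁻⁴ mM = 0.101 μM.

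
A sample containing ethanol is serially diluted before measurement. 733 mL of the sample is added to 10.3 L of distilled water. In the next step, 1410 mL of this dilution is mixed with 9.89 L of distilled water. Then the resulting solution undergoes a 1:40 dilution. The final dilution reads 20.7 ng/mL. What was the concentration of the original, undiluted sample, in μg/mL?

99.9 μg/mL

Overall dilution factor = 15.05 × 8.014 × 40 = 4825.
Original = 20.7 ng/mL × 4825 = 9.99 × 10⁴ ng/mL = 99.9 μg/mL.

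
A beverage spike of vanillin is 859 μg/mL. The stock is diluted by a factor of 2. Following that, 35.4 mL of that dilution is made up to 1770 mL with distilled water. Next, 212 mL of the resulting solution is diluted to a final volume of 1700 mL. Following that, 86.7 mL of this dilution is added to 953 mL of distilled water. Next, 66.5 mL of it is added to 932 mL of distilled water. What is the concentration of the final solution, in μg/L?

Overall dilution factor = 2 × 50 × 8.019 × 11.99 × 15.02 = 1.44 × 10⁵.
859 μg/mL / 1.44 × 10⁵ = 5.95 × 10⁻³ μg/mL = 5.95 μg/L.

5.95 μg/L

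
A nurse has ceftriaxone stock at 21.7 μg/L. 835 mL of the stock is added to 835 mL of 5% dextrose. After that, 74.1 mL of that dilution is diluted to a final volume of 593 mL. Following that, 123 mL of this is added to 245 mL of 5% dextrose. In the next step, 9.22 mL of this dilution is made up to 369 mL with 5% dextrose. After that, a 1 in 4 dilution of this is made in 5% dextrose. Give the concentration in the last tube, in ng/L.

Overall dilution factor = 2 × 8.003 × 2.992 × 40.02 × 4 = 7666.
21.7 μg/L / 7666 = 2.83 × 10⁻³ μg/L = 2.83 ng/L.

2.83 ng/L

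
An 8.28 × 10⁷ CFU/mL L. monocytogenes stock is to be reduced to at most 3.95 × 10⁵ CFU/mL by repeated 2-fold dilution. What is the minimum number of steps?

8

Need 2ⁿ ≥ 210, so n ≥ log(210)/log(2) = 7.71.
Minimum whole steps: n = 8.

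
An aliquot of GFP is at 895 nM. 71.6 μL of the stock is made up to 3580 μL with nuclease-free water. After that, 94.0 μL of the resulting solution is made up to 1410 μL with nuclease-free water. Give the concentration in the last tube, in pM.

Overall dilution factor = 50 × 15 = 750.
895 nM / 750 = 1.19 nM = 1190 pM.

1190 pM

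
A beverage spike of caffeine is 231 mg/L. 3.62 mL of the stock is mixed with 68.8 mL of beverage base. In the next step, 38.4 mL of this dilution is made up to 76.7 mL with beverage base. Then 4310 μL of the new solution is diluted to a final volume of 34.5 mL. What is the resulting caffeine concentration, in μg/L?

Overall dilution factor = 20.01 × 1.997 × 8.005 = 320.
231 mg/L / 320 = 0.722 mg/L = 722 μg/L.

722 μg/L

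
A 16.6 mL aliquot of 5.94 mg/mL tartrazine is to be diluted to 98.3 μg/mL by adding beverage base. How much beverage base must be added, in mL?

98.3 μg/mL = 0.0983 mg/mL.
V₂ = C₁V₁/C₂ = 5.94 × 16.6 / 0.0983 = 1003 mL.
Diluent to add = V₂ − V₁ = 1003 − 16.6 = 986 mL.

986 mL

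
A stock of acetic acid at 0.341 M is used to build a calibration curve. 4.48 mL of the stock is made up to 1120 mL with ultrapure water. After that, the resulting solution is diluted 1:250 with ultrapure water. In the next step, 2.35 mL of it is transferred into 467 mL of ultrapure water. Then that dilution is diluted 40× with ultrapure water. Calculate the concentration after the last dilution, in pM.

Overall dilution factor = 250 × 250 × 199.7 × 40 = 4.99 × 10⁸.
0.341 M / 4.99 × 10⁸ = 6.83 × 10⁻¹⁰ M = 683 pM.

683 pM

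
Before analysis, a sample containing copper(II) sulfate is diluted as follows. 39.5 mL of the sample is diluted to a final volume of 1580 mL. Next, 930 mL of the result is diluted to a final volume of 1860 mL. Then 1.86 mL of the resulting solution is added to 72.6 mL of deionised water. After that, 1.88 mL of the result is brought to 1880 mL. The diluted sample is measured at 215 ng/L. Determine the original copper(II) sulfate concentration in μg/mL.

689 μg/mL

Overall dilution factor = 40 × 2 × 40.03 × 1000 = 3.20 × 10⁶.
Original = 215 ng/L × 3.20 × 10⁶ = 6.89 × 10⁸ ng/L = 689 μg/mL.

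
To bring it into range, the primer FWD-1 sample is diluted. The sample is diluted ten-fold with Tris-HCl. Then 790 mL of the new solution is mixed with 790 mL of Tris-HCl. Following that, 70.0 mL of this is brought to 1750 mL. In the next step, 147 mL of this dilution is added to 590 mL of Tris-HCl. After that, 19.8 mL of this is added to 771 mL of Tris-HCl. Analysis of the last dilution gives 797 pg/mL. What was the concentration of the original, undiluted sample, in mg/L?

Overall dilution factor = 10 × 2 × 25 × 5.014 × 39.94 = 1.00 × 10⁵.
Original = 797 pg/mL × 1.00 × 10⁵ = 7.98 × 10⁷ pg/mL = 79.8 mg/L.

79.8 mg/L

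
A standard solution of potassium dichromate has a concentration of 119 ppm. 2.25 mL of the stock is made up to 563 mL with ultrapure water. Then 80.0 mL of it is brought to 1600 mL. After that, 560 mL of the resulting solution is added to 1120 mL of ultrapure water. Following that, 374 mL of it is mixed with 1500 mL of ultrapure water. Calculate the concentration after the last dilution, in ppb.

Overall dilution factor = 250.2 × 20 × 3 × 5.011 = 7.52 × 10⁴.
119 ppm / 7.52 × 10⁴ = 1.58 × 10⁻³ ppm = 1.58 ppb.

1.58 ppb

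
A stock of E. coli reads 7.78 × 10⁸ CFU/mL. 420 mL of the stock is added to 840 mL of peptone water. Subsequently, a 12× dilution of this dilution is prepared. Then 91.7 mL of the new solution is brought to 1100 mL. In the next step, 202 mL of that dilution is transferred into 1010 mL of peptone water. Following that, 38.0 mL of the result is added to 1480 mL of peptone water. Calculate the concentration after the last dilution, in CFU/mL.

Overall dilution factor = 3 × 12 × 12.00 × 6 × 39.95 = 1.04 × 10⁵.
7.78 × 10⁸ CFU/mL / 1.04 × 10⁵ = 7520 CFU/mL.

7520 CFU/mL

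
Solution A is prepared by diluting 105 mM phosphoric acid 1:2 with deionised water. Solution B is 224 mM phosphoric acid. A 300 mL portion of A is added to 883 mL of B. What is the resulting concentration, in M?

C_A = 105 mM / 2 = 52.5 mM.
C_mix = (C_A·V_A + C_B·V_B)/(V_A + V_B) = (52.5×300 + 224×883) / 1183 = 181 mM = 0.181 M.

0.181 M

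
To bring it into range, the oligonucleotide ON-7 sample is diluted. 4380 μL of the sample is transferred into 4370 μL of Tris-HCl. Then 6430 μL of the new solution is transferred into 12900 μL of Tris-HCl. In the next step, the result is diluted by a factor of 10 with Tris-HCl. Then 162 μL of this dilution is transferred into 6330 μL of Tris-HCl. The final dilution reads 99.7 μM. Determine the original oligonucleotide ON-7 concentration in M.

0.240 M

Overall dilution factor = 1.998 × 3.006 × 10 × 40.07 = 2407.
Original = 99.7 μM × 2407 = 2.40 × 10⁵ μM = 0.240 M.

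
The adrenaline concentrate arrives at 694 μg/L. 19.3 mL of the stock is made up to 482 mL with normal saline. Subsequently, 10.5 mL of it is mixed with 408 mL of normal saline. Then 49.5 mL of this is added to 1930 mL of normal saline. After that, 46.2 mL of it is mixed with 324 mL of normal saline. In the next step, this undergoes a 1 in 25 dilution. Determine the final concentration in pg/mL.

Overall dilution factor = 24.97 × 39.86 × 39.99 × 8.013 × 25 = 7.97 × 10⁶.
694 μg/L / 7.97 × 10⁶ = 8.70 × 10⁻⁵ μg/L = 0.0870 pg/mL.

0.0870 pg/mL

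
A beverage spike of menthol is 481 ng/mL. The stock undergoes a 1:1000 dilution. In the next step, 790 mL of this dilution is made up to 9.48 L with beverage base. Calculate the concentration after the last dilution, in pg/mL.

40.1 pg/mL

Overall dilution factor = 1000 × 12 = 1.20 × 10⁴.
481 ng/mL / 1.20 × 10⁴ = 0.0401 ng/mL = 40.1 pg/mL.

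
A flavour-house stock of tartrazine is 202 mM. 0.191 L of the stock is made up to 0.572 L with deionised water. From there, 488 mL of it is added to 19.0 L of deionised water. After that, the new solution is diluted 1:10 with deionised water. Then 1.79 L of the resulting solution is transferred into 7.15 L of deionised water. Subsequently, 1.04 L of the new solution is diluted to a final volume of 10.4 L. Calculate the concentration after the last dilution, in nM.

3380 nM

Overall dilution factor = 2.995 × 39.93 × 10 × 4.994 × 10 = 5.97 × 10⁴.
202 mM / 5.97 × 10⁴ = 3.38 × 10⁻³ mM = 3380 nM.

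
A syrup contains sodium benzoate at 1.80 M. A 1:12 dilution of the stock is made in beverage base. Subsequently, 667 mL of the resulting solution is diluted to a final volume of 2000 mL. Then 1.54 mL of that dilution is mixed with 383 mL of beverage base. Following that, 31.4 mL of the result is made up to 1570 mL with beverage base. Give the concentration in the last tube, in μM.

Overall dilution factor = 12 × 2.999 × 249.7 × 50 = 4.49 × 10⁵.
1.80 M / 4.49 × 10⁵ = 4.01 × 10⁻⁶ M = 4.01 μM.

4.01 μM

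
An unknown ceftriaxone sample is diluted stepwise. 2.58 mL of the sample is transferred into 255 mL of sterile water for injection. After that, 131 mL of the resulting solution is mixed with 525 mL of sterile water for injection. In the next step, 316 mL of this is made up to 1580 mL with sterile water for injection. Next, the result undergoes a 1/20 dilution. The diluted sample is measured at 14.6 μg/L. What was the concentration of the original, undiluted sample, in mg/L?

730 mg/L

Overall dilution factor = 99.84 × 5.008 × 5 × 20 = 5.00 × 10⁴.
Original = 14.6 μg/L × 5.00 × 10⁴ = 7.30 × 10⁵ μg/L = 730 mg/L.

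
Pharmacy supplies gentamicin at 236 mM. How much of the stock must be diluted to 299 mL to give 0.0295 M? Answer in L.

0.0374 L

0.0295 M = 29.5 mM.
V₁ = C₂V₂/C₁ = 29.5 × 299 / 236 = 37.4 mL = 0.0374 L.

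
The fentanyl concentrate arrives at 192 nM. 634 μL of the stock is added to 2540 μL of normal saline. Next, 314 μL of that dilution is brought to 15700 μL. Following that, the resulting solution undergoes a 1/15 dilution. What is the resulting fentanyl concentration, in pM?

51.1 pM

Overall dilution factor = 5.006 × 50 × 15 = 3755.
192 nM / 3755 = 0.0511 nM = 51.1 pM.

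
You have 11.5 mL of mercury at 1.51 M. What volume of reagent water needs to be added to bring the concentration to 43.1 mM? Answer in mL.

391 mL

43.1 mM = 0.0431 M.
V₂ = C₁V₁/C₂ = 1.51 × 11.5 / 0.0431 = 403 mL.
Diluent to add = V₂ − V₁ = 403 − 11.5 = 391 mL.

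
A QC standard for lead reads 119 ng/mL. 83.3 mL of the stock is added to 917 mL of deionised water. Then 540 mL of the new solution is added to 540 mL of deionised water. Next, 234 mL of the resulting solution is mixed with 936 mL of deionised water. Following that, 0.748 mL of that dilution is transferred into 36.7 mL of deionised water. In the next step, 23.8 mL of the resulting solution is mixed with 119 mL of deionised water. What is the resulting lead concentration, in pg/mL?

3.30 pg/mL

Overall dilution factor = 12.01 × 2 × 5 × 50.06 × 6 = 3.61 × 10⁴.
119 ng/mL / 3.61 × 10⁴ = 3.30 × 10⁻³ ng/mL = 3.30 pg/mL.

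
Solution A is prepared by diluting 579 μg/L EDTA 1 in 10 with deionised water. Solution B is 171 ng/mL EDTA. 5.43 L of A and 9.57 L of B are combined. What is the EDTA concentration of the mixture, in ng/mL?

130 ng/mL

C_A = 579 μg/L / 10 = 57.9 μg/L.
C_B = 171 ng/mL = 171 μg/L.
C_mix = (C_A·V_A + C_B·V_B)/(V_A + V_B) = (57.9×5.43 + 171×9.57) / 15.00 = 130 μg/L = 130 ng/mL.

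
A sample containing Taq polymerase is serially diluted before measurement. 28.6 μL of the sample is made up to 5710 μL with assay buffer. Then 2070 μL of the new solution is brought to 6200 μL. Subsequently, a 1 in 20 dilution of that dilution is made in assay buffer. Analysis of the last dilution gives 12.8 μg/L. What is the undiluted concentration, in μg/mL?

Overall dilution factor = 199.7 × 2.995 × 20 = 1.20 × 10⁴.
Original = 12.8 μg/L × 1.20 × 10⁴ = 1.53 × 10⁵ μg/L = 153 μg/mL.

153 μg/mL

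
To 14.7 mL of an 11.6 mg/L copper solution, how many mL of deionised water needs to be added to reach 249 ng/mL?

670 mL

249 ng/mL = 0.249 mg/L.
V₂ = C₁V₁/C₂ = 11.6 × 14.7 / 0.249 = 685 mL.
Diluent to add = V₂ − V₁ = 685 − 14.7 = 670 mL.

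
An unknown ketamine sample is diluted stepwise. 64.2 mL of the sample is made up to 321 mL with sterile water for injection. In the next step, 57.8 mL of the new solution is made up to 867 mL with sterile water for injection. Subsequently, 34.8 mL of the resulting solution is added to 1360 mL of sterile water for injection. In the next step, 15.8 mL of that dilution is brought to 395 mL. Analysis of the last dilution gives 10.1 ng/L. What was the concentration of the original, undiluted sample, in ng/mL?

Overall dilution factor = 5 × 15 × 40.08 × 25 = 7.52 × 10⁴.
Original = 10.1 ng/L × 7.52 × 10⁴ = 7.59 × 10⁵ ng/L = 759 ng/mL.

759 ng/mL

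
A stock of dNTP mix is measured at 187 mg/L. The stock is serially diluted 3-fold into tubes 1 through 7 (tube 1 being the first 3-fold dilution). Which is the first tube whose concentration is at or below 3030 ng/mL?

tube 4

Tube n has concentration 187 mg/L / 3ⁿ.
Need 3ⁿ ≥ 187 mg/L / 3030 ng/mL = 61.7, so n ≥ 3.75.
First such tube: n = 4.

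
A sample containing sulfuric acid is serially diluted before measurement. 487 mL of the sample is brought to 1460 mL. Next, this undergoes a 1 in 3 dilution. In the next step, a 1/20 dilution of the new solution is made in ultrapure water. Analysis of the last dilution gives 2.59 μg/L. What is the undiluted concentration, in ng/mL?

Overall dilution factor = 2.998 × 3 × 20 = 180.
Original = 2.59 μg/L × 180 = 466 μg/L = 466 ng/mL.

466 ng/mL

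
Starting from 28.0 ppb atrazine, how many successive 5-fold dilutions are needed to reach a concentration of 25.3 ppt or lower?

Need 5ⁿ ≥ 1107, so n ≥ log(1107)/log(5) = 4.36.
Minimum whole steps: n = 5.

5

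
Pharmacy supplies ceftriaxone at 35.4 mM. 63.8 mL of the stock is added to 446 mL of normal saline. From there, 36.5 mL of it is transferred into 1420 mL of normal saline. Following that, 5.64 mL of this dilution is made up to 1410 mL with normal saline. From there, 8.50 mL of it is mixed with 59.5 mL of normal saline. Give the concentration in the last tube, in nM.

Overall dilution factor = 7.991 × 39.90 × 250 × 8 = 6.38 × 10⁵.
35.4 mM / 6.38 × 10⁵ = 5.55 × 10⁻⁵ mM = 55.5 nM.

55.5 nM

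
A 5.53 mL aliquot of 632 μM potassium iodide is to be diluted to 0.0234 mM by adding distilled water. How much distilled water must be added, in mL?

144 mL

0.0234 mM = 23.4 μM.
V₂ = C₁V₁/C₂ = 632 × 5.53 / 23.4 = 149 mL.
Diluent to add = V₂ − V₁ = 149 − 5.53 = 144 mL.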